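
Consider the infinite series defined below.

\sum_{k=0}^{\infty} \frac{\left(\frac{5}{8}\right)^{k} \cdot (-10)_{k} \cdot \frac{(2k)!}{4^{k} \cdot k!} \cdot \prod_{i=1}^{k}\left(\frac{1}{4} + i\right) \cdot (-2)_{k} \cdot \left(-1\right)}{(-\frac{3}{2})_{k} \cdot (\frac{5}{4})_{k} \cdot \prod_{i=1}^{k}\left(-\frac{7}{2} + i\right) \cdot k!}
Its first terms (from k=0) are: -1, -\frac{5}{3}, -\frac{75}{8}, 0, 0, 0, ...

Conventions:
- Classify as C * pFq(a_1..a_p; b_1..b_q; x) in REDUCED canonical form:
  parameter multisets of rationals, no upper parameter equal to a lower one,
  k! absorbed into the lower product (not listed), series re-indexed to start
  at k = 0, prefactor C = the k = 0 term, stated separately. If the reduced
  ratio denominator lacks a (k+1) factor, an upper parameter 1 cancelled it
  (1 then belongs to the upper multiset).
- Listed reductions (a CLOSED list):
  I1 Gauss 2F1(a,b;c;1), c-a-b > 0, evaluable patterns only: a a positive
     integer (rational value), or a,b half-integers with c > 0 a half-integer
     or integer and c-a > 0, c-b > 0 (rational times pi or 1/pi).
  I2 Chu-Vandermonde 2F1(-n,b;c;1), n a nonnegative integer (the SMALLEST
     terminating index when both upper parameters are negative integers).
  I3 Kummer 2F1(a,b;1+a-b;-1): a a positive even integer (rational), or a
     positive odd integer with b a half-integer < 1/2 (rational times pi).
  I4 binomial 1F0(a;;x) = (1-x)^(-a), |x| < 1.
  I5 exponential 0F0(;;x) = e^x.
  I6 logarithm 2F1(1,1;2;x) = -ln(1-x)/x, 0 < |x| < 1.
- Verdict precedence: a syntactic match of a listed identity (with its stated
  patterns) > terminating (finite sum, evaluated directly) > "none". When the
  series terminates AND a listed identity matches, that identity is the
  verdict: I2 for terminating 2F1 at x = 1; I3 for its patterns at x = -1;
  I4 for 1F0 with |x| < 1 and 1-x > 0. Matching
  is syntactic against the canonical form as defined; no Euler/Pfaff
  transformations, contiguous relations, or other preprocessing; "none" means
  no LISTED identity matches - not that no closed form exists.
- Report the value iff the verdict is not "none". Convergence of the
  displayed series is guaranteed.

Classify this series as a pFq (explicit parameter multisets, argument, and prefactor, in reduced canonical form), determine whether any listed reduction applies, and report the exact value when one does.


Canonical form: C = -1 times 3F2 with upper {-10, -2, \frac{1}{2}}, lower {-\frac{5}{2}, -\frac{3}{2}}, x = \frac{5}{8}. Verdict: terminating - upper -2 stops the sum at k = 2; the 3 terms are added exactly. Value: -\frac{289}{24}.

First insight: t_0 = -1 here, and the running product (C = -1) telescopes to a rising factorial.
Adjacent-term ratio: r(k) = \frac{5}{8} * (k-10) (k-2) (k+\frac{1}{2}) / [(k-\frac{5}{2}) (k-\frac{3}{2}) (k+1)] ; factor over Q: parameters, x = \frac{5}{8}, and C = -1.


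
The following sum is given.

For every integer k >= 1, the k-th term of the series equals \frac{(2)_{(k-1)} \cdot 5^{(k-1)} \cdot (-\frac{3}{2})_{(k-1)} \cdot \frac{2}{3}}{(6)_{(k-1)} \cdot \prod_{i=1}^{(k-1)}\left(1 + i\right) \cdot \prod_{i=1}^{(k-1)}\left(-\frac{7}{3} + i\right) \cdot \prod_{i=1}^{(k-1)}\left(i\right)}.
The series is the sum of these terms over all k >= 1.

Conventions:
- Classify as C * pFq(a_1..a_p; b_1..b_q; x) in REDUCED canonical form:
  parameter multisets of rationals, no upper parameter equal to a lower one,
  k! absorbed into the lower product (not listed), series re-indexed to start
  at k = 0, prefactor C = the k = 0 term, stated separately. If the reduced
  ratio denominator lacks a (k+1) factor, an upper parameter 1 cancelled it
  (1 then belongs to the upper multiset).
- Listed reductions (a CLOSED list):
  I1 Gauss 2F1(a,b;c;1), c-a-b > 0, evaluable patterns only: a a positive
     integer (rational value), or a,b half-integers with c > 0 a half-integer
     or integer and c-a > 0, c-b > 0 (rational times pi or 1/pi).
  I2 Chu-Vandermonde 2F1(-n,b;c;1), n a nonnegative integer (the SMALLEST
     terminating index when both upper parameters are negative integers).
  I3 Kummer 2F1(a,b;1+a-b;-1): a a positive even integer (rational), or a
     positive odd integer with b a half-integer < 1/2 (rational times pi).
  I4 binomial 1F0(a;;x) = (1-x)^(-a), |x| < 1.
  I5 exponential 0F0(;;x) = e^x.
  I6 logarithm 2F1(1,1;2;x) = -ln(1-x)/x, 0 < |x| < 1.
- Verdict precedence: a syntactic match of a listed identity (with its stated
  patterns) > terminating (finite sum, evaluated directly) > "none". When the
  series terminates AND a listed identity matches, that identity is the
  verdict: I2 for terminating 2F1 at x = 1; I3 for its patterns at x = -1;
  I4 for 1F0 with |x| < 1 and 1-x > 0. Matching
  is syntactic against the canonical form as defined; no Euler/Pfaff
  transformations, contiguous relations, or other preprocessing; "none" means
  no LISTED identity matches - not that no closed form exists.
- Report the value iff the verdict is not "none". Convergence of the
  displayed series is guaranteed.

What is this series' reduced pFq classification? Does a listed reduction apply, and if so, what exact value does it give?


At argument 5: a 1F2 with upper {-\frac{3}{2}}, lower {-\frac{4}{3}, 6}, scaled by C = \frac{2}{3}. Verdict: no listed reduction: x = 5 and upper {-\frac{3}{2}} fail every I1-I6 pattern.

Key step: from the first term \frac{2}{3}: the parameter 2 appears in both the upper and lower lists and cancels.
Ratio: r(k) = 5 * (k-\frac{3}{2}) / [(k-\frac{4}{3}) (k+6) (k+1)] - poly over poly, x = 5 from leading terms; C = \frac{2}{3} at k = 0.


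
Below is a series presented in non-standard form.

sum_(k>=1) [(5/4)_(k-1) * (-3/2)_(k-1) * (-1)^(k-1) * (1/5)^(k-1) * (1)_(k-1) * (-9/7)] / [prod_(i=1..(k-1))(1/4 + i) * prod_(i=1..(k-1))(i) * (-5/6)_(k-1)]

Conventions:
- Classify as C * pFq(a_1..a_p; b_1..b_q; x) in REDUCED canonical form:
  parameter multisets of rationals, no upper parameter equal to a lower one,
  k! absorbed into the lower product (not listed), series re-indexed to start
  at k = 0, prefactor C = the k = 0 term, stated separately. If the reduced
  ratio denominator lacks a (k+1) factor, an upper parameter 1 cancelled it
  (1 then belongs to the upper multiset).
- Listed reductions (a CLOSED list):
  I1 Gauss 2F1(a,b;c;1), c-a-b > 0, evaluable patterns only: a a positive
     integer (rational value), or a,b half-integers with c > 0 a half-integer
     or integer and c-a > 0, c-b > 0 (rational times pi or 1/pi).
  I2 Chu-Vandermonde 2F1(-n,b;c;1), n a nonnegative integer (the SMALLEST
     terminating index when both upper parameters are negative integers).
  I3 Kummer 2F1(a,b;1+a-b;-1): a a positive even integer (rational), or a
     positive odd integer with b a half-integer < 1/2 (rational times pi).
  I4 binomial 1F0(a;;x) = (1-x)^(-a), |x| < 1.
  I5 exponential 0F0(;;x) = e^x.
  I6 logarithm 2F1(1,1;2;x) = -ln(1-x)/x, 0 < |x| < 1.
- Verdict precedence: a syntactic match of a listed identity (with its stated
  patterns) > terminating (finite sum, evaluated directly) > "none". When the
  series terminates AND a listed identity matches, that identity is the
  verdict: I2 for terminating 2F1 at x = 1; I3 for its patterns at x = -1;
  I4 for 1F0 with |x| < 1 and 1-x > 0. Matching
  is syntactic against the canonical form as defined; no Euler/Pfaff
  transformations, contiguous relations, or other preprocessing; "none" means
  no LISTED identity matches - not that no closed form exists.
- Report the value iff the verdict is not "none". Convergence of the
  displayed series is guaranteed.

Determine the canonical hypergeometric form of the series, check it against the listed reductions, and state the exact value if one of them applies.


Canonical form: C = -9/7 times 2F1 with upper {-3/2, 1}, lower {-5/6}, x = -1/5. Verdict: none. A 2F1 with upper {-3/2, 1} fits none of I1-I6 at x = -1/5; the sum runs forever.

Structural cue: x = (-1/5) and the parameter 5/4 appears in both the upper and lower lists and cancels.
Adjacent-term ratio: r(k) = (-1/5) * (k-3/2) (k+1) / [(k-5/6) (k+1)] - rational in k. x = (-1/5); t_0 = -9/7; negate the roots.


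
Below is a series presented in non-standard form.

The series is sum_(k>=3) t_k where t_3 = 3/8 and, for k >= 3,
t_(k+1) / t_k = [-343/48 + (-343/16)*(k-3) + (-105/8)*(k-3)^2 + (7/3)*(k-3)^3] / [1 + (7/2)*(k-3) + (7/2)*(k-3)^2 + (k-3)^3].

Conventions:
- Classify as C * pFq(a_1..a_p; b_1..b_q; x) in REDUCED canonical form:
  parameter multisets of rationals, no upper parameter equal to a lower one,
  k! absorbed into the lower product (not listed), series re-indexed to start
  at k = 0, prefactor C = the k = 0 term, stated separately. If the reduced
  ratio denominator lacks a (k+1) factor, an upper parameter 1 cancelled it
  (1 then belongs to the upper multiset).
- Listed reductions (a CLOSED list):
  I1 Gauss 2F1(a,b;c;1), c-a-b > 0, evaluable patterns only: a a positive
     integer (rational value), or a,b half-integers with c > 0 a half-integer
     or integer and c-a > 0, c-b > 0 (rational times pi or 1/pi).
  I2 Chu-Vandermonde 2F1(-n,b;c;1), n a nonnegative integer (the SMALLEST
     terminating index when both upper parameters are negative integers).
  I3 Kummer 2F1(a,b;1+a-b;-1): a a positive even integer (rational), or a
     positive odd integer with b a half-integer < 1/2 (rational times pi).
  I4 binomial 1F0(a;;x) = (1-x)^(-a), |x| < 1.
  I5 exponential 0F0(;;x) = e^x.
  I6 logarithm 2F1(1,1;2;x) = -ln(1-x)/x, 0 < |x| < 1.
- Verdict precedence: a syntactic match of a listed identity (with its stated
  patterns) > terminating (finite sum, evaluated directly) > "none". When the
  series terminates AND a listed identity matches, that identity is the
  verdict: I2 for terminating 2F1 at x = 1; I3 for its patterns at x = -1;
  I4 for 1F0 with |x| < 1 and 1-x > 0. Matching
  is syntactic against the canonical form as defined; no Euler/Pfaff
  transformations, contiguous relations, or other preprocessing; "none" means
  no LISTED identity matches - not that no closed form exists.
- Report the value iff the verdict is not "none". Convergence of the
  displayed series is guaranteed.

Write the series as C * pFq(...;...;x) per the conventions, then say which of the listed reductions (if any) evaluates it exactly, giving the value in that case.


Key observation: from the first term 3/8: the ratio is unreduced: k + 1/2 divides both sides (C = 3/8).
Ratio: r(k) = (7/3) * (k-7) (k+7/8) / [(k+2) (k+1)] - rational in k, leading ratio (7/3); with t_0 = 3/8, classification follows.

Prefactor 3/8, argument 7/3: 2F1 with upper {-7, 7/8} over lower {2}. Verdict: terminating - upper parameter -7 makes this a finite sum (last index 7), evaluated exactly. Its exact value is -159264077995/1565515579392.


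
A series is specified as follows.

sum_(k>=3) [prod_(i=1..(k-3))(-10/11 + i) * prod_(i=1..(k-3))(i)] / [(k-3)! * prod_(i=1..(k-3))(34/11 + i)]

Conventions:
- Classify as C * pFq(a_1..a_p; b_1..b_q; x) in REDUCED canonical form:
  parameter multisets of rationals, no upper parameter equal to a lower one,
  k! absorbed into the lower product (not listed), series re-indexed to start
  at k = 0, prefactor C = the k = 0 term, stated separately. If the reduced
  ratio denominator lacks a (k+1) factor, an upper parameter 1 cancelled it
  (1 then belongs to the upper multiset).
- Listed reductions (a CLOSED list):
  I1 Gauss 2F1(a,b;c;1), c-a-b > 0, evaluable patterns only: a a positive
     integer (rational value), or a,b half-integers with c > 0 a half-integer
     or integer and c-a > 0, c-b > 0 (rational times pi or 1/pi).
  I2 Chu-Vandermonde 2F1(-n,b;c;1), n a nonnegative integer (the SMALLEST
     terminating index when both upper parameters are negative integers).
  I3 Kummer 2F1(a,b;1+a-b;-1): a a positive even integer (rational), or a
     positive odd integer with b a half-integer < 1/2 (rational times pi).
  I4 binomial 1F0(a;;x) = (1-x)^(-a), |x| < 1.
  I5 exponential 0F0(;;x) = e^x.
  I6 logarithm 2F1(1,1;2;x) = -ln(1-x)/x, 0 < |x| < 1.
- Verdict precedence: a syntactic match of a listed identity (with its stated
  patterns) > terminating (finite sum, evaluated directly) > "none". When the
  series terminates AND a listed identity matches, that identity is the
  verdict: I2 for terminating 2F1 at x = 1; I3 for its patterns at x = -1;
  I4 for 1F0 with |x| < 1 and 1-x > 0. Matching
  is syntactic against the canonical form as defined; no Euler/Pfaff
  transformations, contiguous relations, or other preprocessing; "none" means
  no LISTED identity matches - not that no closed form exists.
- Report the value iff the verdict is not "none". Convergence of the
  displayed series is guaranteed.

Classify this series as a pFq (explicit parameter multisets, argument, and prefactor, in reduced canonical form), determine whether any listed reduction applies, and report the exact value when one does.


The tell: with t_0 = 1, the running product (C = 1, x = 1) telescopes to a rising factorial.
Term ratio: r(k) = 1 * (k+1/11) (k+1) / [(k+45/11) (k+1)] - rational; roots negated = parameters, x = 1, C = 1.

x = 1 here; the reduced form reads 2F1, upper {1/11, 1}, lower {45/11}, C = 1. Verdict: the Gauss summation I1 matches (x = 1: the Gamma ratio telescopes since c-a-b = 3 > 0 and a = 1 in Z>0). Its exact value is 34/33.


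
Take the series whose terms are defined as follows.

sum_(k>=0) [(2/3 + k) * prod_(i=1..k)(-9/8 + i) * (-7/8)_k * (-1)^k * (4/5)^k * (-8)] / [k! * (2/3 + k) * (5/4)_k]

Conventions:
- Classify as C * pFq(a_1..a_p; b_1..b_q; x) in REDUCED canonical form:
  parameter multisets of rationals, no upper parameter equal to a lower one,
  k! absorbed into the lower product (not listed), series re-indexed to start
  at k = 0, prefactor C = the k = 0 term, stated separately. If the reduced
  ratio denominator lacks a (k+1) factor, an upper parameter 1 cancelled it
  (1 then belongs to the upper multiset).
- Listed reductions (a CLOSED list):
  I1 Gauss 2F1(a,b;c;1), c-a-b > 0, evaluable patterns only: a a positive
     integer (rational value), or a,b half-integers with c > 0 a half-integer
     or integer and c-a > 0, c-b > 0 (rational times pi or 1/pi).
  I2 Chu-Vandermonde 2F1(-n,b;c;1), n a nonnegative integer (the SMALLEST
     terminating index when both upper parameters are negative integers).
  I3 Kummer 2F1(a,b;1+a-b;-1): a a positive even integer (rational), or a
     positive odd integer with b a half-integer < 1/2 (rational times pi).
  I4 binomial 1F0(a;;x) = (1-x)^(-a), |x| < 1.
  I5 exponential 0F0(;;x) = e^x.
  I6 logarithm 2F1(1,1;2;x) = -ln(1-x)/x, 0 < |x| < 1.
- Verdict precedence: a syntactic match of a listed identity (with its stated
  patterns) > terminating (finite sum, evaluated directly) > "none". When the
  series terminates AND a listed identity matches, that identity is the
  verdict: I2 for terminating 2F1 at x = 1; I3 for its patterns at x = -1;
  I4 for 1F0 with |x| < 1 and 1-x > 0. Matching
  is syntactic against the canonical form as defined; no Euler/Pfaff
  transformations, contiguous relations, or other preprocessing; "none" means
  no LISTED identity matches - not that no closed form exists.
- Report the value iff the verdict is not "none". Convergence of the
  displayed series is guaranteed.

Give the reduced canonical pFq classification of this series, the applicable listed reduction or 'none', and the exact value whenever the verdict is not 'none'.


This is -8 * 2F1(-7/8, -1/8; 5/4; -4/5) in reduced canonical form. Verdict: no listed reduction: x = -4/5 and upper {-7/8, -1/8} fail every I1-I6 pattern.

Structural cue: x = (-4/5) and the (-1)^k factor (C = -8) folds into the argument's sign.
Ratio: r(k) = (-4/5) * (k-7/8) (k-1/8) / [(k+5/4) (k+1)] ; factor over Q: parameters, x = (-4/5), and C = -8.


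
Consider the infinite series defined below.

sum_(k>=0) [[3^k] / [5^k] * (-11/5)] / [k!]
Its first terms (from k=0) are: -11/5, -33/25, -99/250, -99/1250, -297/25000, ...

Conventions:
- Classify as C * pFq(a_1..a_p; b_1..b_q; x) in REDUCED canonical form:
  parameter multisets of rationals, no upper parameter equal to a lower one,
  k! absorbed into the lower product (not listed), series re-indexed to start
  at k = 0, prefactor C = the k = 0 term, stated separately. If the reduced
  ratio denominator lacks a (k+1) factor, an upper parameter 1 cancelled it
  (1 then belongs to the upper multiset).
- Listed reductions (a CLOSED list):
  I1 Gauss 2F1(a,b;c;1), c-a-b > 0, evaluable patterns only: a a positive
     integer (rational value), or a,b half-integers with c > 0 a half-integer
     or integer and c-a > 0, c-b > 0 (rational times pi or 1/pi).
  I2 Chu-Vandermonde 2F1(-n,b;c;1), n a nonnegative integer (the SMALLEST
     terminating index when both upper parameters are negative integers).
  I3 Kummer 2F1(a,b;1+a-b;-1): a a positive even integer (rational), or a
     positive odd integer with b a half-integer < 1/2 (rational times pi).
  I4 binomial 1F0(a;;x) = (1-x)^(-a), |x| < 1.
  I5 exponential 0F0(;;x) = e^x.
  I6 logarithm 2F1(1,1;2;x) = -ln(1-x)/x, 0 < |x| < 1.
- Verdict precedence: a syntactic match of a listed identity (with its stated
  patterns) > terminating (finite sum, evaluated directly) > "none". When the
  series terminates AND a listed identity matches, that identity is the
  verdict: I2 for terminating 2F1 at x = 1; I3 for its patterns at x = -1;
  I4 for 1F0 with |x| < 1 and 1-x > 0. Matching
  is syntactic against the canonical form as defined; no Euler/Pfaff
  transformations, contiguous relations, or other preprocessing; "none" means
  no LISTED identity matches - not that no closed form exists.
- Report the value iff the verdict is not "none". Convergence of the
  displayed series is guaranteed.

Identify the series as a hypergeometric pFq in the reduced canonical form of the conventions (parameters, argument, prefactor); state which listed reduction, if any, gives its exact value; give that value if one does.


Classification (C = -11/5): 0F0 with upper {-}, lower {-}, argument x = 3/5. Verdict: exponential (I5) matches (the 0F0 exponential series at x = 3/5). Exact value: (-11/5) * e^(3/5).

First insight: t_0 = -11/5 here, and the two geometric factors (prefactor -11/5) combine into one argument.
Adjacent-term ratio: r(k) = (3/5) * 1 / [(k+1)] ; factor over Q: parameters, x = (3/5), and C = -11/5.


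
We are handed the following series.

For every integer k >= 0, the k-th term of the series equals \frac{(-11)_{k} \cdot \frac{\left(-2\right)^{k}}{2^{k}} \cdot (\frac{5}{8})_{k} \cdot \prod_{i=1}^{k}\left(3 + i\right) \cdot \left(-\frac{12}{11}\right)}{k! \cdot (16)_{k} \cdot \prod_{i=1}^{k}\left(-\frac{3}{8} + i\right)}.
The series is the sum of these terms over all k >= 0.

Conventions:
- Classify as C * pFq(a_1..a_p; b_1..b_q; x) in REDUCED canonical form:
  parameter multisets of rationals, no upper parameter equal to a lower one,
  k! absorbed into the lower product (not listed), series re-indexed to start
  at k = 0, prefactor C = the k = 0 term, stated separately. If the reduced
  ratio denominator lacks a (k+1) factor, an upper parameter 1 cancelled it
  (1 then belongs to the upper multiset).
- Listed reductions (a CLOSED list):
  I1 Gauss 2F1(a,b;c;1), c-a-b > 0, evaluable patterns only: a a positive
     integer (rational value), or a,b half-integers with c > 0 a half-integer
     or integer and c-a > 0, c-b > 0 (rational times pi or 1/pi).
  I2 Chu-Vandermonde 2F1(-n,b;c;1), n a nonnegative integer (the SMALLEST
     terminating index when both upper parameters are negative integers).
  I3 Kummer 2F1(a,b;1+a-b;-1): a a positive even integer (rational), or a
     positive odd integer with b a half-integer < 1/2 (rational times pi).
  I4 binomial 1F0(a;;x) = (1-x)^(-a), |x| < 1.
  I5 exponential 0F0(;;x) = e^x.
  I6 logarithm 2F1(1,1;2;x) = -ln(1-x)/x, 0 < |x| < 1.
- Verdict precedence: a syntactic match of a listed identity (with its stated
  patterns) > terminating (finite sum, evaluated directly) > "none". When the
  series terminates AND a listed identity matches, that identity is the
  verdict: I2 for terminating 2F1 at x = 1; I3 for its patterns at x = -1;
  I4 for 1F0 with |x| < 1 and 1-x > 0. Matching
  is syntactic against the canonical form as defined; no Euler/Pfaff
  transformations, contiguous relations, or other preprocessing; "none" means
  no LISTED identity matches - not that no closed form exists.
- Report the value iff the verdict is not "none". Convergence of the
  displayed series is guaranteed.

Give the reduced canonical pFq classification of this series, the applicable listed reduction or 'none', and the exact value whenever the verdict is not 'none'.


x = -1 here; the reduced form reads 2F1, upper {-11, 4}, lower {16}, C = -\frac{12}{11}. Verdict: Kummer (I3) fires (x = -1; c = 16 equals 1+a-b for upper {-11, 4}: listed pattern). Exact value: -\frac{210}{11}.

The tell: t_0 = -\frac{12}{11} here, and the running product (C = -12/11) telescopes to a rising factorial.
Adjacent-term ratio: r(k) = -1 * (k-11) (k+4) / [(k+16) (k+1)] - poly over poly, x = -1 from leading terms; C = -\frac{12}{11} at k = 0.


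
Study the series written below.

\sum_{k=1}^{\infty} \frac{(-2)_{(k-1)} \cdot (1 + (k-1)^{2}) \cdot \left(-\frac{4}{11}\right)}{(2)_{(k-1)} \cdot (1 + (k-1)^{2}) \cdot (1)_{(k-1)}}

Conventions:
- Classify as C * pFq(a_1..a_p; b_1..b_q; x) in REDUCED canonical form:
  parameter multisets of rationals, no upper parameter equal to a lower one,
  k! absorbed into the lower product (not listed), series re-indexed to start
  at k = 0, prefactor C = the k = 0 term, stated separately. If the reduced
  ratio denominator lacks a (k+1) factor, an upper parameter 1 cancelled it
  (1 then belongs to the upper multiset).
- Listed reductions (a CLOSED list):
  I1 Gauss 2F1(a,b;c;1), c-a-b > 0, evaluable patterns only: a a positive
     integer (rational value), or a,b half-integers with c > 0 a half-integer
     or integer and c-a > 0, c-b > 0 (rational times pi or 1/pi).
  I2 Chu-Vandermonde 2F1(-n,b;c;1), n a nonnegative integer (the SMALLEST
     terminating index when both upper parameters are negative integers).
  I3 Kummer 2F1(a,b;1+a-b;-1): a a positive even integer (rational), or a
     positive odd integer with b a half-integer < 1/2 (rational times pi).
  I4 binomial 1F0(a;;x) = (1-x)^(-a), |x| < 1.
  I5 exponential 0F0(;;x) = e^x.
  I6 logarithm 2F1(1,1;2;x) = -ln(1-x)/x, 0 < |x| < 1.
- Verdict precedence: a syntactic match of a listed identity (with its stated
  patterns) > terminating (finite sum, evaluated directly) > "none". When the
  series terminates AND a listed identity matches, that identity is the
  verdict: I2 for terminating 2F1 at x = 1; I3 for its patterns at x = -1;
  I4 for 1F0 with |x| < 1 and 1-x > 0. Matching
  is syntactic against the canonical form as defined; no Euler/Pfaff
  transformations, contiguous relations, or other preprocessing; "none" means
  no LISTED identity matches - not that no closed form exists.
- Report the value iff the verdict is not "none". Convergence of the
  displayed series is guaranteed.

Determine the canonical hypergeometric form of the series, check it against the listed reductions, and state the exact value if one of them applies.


At argument 1: a 1F1 with upper {-2}, lower {2}, scaled by C = -\frac{4}{11}. Verdict: terminating - upper parameter -2 makes this a finite sum (last index 2), evaluated exactly. Hence: -\frac{2}{33}.

First insight: x = 1 and striking the common factor k^2 + 1 reduces the term (C = -4/11).
Consecutive-term ratio: r(k) = 1 * (k-2) / [(k+2) (k+1)] - rational in k. x = 1; t_0 = -\frac{4}{11}; negate the roots.


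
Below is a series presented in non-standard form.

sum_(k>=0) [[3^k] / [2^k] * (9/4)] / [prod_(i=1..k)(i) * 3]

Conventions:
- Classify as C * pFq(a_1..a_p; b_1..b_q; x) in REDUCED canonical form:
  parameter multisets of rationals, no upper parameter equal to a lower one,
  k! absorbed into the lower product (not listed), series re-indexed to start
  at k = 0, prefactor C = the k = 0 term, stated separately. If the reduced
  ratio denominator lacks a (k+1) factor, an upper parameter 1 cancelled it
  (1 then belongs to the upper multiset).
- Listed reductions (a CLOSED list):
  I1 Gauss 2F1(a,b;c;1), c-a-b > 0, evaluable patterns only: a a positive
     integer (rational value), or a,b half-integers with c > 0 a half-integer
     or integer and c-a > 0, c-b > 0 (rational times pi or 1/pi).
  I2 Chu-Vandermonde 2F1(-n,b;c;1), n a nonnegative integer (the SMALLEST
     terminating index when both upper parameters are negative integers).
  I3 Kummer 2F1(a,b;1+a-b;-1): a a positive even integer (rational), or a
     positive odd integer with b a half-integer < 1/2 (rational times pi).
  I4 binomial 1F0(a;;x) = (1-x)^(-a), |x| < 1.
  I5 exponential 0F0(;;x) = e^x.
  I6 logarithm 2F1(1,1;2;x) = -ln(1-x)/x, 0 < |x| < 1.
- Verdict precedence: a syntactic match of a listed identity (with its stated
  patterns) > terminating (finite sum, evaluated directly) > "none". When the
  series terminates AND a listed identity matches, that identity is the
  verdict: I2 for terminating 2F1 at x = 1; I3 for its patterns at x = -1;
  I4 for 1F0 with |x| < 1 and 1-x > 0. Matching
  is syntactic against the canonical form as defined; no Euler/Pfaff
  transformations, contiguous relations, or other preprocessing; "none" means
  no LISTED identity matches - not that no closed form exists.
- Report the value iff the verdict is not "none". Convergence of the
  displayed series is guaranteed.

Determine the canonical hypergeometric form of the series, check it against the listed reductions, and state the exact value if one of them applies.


Canonical form: C = 3/4 times 0F0 with upper {-}, lower {-}, x = 3/2. Verdict at x = 3/2: exponential (I5) matches (the 0F0 exponential series at x = 3/2). Sum: (3/4) * e^(3/2).

First insight: from the first term 3/4: the two k-th powers (C = 3/4, x = 3/2) combine into one argument.
Term ratio: r(k) = (3/2) * 1 / [(k+1)] - rational; roots negated = parameters, x = (3/2), C = 3/4.


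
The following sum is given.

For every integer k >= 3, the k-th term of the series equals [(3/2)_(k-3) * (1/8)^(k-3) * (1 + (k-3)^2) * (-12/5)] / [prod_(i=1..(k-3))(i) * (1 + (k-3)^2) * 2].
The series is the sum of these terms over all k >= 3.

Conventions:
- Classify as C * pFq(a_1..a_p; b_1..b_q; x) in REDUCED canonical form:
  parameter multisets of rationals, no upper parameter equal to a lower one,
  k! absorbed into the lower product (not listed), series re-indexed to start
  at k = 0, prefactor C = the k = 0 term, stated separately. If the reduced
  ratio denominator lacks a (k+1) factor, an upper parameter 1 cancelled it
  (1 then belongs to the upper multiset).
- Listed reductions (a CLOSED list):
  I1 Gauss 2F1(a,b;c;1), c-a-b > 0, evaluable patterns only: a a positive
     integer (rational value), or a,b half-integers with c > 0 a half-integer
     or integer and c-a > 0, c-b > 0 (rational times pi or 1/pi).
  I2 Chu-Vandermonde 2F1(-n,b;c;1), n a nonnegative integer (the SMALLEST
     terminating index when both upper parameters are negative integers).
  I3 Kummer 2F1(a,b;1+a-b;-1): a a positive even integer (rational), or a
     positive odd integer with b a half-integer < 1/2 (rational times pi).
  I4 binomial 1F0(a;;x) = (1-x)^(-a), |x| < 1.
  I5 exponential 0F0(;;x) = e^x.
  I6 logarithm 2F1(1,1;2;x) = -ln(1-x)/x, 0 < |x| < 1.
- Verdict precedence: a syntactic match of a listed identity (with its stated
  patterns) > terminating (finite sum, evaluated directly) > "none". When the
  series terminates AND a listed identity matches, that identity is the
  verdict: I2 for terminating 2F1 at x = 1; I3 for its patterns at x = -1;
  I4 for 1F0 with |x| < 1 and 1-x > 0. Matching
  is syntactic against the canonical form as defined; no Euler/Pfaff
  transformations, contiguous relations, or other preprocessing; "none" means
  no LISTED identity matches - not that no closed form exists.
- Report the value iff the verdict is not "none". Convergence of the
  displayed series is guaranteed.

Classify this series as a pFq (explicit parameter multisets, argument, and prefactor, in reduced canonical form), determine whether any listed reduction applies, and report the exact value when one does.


Classification (C = -6/5): 1F0 with upper {3/2}, lower {-}, argument x = 1/8. Verdict: binomial (I4) fires (the 1F0 binomial series: exponent -3/2, x = 1/8). Value: (-6/5) * (7/8)^(-3/2).

The tell: t_0 being -6/5, striking the common factor k^2 + 1 reduces the term (C = -6/5, x = 1/8).
Term ratio: r(k) = (1/8) * (k+3/2) / [(k+1)] ; factor over Q: parameters, x = (1/8), and C = -6/5.


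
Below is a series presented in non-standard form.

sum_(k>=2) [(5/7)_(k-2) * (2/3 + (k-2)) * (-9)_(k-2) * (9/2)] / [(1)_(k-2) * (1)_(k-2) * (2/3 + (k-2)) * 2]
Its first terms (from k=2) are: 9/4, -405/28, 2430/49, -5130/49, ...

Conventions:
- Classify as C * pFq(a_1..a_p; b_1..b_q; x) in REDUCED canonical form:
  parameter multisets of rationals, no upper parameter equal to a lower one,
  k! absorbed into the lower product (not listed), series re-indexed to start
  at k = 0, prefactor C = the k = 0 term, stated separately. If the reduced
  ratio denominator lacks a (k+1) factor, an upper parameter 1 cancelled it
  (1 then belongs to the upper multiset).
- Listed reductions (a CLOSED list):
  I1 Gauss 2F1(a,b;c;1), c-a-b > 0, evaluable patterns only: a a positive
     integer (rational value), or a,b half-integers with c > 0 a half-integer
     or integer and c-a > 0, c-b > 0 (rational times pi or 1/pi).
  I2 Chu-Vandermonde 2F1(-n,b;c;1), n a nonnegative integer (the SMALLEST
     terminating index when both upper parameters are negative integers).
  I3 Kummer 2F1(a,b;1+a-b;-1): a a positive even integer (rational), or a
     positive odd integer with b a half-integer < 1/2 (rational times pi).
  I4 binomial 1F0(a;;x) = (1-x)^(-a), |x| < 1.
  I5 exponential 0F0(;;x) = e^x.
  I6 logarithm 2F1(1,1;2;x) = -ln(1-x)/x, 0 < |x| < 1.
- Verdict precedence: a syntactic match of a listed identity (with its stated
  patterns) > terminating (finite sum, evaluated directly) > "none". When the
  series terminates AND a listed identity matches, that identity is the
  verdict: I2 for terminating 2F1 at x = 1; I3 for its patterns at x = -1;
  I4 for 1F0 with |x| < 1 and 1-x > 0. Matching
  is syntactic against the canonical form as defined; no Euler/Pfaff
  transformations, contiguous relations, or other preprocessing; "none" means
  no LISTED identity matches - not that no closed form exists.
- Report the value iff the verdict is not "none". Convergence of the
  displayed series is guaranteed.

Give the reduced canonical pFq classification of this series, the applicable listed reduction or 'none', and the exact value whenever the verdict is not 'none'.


Reduced: x = 1, 2F1, upper = {-9, 5/7}, lower = {1}, C = 9/4. Verdict: Vandermonde's identity (I2) fires (terminating 2F1 at x = 1 with n = 9, b = 5/7, c = 1). Its exact value is 41534757/282475249.

Structural cue: t_0 being 9/4, the constant factors (prefactor 9/4) combine into one prefactor.
Adjacent-term ratio: r(k) = 1 * (k-9) (k+5/7) / [(k+1) (k+1)] ; factor over Q: parameters, x = 1, and C = 9/4.


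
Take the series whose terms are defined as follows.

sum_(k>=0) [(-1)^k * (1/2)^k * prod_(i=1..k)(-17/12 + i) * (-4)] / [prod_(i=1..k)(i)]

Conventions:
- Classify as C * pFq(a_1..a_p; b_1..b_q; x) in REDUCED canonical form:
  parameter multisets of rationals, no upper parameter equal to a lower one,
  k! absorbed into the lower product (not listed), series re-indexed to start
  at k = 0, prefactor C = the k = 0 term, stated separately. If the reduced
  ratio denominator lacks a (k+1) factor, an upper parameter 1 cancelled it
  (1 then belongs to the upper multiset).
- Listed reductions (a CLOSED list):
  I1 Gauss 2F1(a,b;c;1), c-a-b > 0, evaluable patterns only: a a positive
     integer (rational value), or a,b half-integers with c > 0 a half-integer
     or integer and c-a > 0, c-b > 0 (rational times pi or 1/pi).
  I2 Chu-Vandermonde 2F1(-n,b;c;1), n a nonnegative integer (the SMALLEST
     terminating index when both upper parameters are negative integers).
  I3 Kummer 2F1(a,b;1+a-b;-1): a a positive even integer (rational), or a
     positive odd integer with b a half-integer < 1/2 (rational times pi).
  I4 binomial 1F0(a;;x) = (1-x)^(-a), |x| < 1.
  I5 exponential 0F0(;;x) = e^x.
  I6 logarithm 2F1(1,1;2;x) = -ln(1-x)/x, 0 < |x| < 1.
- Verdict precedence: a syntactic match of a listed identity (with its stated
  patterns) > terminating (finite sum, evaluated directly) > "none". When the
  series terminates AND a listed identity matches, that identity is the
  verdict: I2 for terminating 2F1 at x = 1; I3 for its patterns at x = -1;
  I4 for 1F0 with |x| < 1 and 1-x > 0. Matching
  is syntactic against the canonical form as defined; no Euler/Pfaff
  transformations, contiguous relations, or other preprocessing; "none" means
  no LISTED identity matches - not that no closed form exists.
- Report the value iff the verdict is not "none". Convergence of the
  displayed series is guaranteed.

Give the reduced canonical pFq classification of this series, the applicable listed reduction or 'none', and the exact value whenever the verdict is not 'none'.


Prefactor -4, argument -1/2: 1F0 with upper {-5/12} over lower {-}. Verdict: this is the binomial series (I4) (the 1F0 binomial series: exponent 5/12, x = -1/2). Value: (-4) * (3/2)^(5/12).

The tell: from the first term -4: the (-1)^k factor (C = -4, x = -1/2) folds into the argument's sign.
Adjacent-term ratio: r(k) = (-1/2) * (k-5/12) / [(k+1)] - rational; roots negated = parameters, x = (-1/2), C = -4.


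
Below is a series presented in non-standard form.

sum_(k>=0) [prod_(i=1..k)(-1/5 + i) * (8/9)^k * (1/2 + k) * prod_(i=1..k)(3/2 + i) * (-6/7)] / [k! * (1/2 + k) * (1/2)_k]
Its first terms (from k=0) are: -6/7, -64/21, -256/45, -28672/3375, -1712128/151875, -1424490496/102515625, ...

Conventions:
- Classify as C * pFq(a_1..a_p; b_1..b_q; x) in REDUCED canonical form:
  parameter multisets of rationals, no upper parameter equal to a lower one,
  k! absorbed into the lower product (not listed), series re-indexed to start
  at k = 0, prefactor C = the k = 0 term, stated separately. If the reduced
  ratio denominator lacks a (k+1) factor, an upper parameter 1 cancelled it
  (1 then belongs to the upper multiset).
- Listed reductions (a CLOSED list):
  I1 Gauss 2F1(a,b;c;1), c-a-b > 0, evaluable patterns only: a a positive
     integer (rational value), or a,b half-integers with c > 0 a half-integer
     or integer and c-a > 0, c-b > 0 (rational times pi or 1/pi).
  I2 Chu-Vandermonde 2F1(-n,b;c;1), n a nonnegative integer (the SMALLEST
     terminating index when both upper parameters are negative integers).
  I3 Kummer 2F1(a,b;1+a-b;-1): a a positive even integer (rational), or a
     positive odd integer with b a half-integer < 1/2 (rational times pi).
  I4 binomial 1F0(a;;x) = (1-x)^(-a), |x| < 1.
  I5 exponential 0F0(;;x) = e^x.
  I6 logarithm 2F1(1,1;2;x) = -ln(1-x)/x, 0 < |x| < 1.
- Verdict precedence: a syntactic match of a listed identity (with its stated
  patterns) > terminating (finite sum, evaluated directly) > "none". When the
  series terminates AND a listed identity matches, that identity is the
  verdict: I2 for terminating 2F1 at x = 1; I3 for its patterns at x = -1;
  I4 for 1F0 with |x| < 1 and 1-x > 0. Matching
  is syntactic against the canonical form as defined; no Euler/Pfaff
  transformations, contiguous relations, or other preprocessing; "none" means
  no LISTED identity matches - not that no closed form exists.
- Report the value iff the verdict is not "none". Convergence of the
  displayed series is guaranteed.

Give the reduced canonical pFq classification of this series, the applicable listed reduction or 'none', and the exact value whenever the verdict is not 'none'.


Key step: x = (8/9) and the running product (C = -6/7, x = 8/9) telescopes to a rising factorial.
Consecutive-term ratio: r(k) = (8/9) * (k+4/5) (k+5/2) / [(k+1/2) (k+1)] - rational in k. x = (8/9); t_0 = -6/7; negate the roots.

x = 8/9 here; the reduced form reads 2F1, upper {4/5, 5/2}, lower {1/2}, C = -6/7. Verdict: none (x = 8/9): each listed identity misses the multisets {4/5, 5/2} ; {1/2}.


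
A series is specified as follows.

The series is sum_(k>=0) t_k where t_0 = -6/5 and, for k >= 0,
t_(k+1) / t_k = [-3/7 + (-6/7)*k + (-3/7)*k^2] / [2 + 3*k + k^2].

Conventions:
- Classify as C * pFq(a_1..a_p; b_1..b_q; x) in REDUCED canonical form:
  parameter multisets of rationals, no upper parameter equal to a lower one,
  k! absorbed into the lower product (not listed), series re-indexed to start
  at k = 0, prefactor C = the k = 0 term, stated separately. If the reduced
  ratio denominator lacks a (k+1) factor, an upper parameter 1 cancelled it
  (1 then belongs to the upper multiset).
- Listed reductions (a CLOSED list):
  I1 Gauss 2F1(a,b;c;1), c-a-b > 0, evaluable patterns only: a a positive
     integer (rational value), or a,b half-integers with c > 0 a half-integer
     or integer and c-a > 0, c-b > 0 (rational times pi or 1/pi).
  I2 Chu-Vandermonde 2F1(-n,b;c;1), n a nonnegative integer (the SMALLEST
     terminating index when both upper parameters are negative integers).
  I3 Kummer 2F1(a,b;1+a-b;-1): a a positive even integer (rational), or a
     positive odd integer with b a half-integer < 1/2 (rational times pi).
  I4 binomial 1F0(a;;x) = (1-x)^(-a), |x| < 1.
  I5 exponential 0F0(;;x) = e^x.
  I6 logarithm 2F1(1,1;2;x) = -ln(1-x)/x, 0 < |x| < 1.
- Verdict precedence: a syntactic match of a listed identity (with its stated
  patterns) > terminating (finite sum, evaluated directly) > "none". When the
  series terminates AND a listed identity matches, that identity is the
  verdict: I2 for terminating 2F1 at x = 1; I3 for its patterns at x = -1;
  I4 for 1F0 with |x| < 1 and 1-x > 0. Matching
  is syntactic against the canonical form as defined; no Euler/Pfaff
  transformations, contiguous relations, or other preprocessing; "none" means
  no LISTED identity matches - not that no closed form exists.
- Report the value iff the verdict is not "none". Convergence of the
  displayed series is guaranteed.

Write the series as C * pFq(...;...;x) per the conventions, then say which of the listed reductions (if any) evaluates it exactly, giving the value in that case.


At argument -3/7: a 2F1 with upper {1, 1}, lower {2}, scaled by C = -6/5. Verdict: logarithm (I6) applies (the logarithm: parameters (1,1;2), x = -3/7). Hence: (-14/5) * ln(10/7).

Key observation: with t_0 = -6/5, the expanded ratio factors over Q; C = -6/5, roots give parameters.
Step ratio: r(k) = (-3/7) * (k+1) (k+1) / [(k+2) (k+1)] - rational in k. x = (-3/7); t_0 = -6/5; negate the roots.


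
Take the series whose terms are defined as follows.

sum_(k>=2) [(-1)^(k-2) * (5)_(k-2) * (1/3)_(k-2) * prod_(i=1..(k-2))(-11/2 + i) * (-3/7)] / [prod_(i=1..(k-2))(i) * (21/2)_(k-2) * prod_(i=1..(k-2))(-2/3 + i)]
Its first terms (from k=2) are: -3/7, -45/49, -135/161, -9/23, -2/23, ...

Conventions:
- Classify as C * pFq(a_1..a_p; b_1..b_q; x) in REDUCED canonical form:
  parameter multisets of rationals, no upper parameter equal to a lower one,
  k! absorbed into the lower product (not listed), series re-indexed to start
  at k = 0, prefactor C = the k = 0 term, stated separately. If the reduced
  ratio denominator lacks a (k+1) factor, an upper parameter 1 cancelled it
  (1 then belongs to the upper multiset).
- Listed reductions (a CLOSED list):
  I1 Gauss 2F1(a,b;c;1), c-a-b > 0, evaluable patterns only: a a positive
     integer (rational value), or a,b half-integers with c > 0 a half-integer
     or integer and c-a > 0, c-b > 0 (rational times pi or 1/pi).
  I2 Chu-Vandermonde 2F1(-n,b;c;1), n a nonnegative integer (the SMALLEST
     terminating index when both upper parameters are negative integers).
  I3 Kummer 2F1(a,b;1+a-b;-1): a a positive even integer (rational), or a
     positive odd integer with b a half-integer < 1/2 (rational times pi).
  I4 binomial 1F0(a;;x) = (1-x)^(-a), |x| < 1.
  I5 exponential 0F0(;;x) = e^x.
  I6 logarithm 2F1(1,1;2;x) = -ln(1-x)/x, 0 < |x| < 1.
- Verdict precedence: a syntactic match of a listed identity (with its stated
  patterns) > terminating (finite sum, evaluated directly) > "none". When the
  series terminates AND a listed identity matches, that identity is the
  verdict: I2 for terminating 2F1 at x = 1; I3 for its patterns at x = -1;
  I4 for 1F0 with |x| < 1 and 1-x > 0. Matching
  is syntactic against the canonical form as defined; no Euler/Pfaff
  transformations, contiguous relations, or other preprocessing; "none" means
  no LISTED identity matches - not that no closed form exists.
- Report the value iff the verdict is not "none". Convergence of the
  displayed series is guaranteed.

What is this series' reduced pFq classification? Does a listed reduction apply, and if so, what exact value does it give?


Canonical form: C = -3/7 times 2F1 with upper {-9/2, 5}, lower {21/2}, x = -1. Verdict: Kummer's theorem (I3) matches (x = -1; c = 21/2 equals 1+a-b for upper {-9/2, 5}: listed pattern). Value: (-6235515/7340032) * pi.

Key step: t_0 being -3/7, the parameter 1/3 appears in both the upper and lower lists and cancels.
Term ratio: r(k) = (-1) * (k-9/2) (k+5) / [(k+21/2) (k+1)] ; factor over Q: parameters, x = (-1), and C = -3/7.
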